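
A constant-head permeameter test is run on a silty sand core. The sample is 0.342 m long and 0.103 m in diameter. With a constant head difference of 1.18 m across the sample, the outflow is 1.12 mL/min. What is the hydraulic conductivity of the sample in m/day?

0.0561

Cross-sectional area A = π·(d/2)² = π × (0.103/2)² = 0.008332 m².
Convert discharge: 1.12 mL/min = 1.867e-08 m³/s.
Darcy's law rearranged: K = Q·L / (A·Δh) = 1.867e-08 × 0.342 / (0.008332 × 1.18) = 6.493e-07 m/s = 0.05610 m/day.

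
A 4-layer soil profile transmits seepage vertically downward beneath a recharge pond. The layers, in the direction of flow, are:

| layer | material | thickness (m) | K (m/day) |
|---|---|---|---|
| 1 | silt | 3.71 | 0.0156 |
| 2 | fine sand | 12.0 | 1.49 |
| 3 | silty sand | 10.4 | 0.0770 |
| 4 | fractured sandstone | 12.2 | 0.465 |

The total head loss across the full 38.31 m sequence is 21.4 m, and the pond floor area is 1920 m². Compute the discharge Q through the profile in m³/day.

101

Flow is perpendicular to layering, so the layers act in series and the equivalent K is the thickness-weighted harmonic mean.
Total thickness L = 3.71 + 12.0 + 10.4 + 12.2 = 38.31 m.
Σ(b_i/K_i) = 3.71/0.0156 + 12.0/1.49 + 10.4/0.0770 + 12.2/0.465 = 407.2 d.
K_eq = L / Σ(b_i/K_i) = 38.31 / 407.2 = 0.09409 m/day.
Q = K_eq · A · (Δh/L) = 0.09409 × 1920 × (21.4/38.31) = 100.9 m³/day.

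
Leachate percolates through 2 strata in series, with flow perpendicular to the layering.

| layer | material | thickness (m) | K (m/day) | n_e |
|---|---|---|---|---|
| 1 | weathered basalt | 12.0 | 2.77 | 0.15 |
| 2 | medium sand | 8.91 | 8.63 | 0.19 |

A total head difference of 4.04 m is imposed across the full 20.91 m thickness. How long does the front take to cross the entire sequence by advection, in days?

With flow normal to the layers, continuity requires the same specific discharge q through every layer.
Σ(b_i/K_i) = 12.0/2.77 + 8.91/8.63 = 5.365 d.
q = Δh / Σ(b_i/K_i) = 4.04 / 5.365 = 0.7531 m/day.
In each layer the seepage velocity is v_i = q/n_i, so the layer transit time is t_i = b_i·n_i / q:
  layer 1 (weathered basalt): t_1 = 12.0 × 0.15 / 0.7531 = 2.390 d
  layer 2 (medium sand): t_2 = 8.91 × 0.19 / 0.7531 = 2.248 d
Total t = Σ t_i = 4.638 days.

4.64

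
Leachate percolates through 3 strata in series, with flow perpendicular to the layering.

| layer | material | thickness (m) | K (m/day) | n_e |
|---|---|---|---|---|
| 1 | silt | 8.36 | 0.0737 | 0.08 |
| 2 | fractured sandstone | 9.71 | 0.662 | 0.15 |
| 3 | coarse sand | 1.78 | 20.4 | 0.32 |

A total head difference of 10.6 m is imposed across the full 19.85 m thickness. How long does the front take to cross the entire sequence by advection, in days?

With flow normal to the layers, continuity requires the same specific discharge q through every layer.
Σ(b_i/K_i) = 8.36/0.0737 + 9.71/0.662 + 1.78/20.4 = 128.2 d.
q = Δh / Σ(b_i/K_i) = 10.6 / 128.2 = 0.08269 m/day.
In each layer the seepage velocity is v_i = q/n_i, so the layer transit time is t_i = b_i·n_i / q:
  layer 1 (silt): t_1 = 8.36 × 0.08 / 0.08269 = 8.088 d
  layer 2 (fractured sandstone): t_2 = 9.71 × 0.15 / 0.08269 = 17.61 d
  layer 3 (coarse sand): t_3 = 1.78 × 0.32 / 0.08269 = 6.888 d
Total t = Σ t_i = 32.59 days.

32.6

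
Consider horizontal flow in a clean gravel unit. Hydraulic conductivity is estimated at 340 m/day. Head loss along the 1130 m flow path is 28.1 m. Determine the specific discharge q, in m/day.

Hydraulic gradient i = Δh / L = 28.1 / 1130 = 0.02487.
Specific discharge q = K · i = 340.0 × 0.02487 = 8.455 m/day.

8.45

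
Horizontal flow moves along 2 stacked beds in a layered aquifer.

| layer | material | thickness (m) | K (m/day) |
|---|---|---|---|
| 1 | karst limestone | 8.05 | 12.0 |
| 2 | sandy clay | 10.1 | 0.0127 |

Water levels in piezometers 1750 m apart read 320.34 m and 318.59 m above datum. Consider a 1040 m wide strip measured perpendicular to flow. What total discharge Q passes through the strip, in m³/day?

Flow is parallel to layering, so each bed carries its own Darcy discharge and the transmissivities add.
Σ(K_i·b_i) = 12.0×8.05 + 0.0127×10.1 = 96.73 m²/day.
Hydraulic gradient i = (320.34 − 318.59) / 1750 = 1.75 / 1750 = 0.001000.
Q = Σ(K_i·b_i) · W · i = 96.73 × 1040 × 0.001000 = 100.6 m³/day.

101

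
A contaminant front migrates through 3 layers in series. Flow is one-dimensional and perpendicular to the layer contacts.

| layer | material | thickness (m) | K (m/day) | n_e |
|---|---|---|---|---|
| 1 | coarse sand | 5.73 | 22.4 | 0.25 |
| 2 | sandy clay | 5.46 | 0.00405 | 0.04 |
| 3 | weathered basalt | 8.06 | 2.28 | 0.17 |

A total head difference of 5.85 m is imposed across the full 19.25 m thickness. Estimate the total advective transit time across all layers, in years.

1.91

With flow normal to the layers, continuity requires the same specific discharge q through every layer.
Σ(b_i/K_i) = 5.73/22.4 + 5.46/0.00405 + 8.06/2.28 = 1352 d.
q = Δh / Σ(b_i/K_i) = 5.85 / 1352 = 0.004327 m/day.
In each layer the seepage velocity is v_i = q/n_i, so the layer transit time is t_i = b_i·n_i / q:
  layer 1 (coarse sand): t_1 = 5.73 × 0.25 / 0.004327 = 331.1 d
  layer 2 (sandy clay): t_2 = 5.46 × 0.04 / 0.004327 = 50.47 d
  layer 3 (weathered basalt): t_3 = 8.06 × 0.17 / 0.004327 = 316.7 d
Total t = Σ t_i = 698.2 days = 1.912 years.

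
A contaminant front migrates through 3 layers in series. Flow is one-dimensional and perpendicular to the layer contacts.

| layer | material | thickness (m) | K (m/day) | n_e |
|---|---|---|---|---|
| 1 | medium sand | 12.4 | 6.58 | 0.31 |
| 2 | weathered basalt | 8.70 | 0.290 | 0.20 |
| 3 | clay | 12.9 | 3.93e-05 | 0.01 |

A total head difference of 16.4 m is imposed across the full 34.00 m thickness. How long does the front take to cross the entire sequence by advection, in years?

With flow normal to the layers, continuity requires the same specific discharge q through every layer.
Σ(b_i/K_i) = 12.4/6.58 + 8.70/0.290 + 12.9/3.93e-05 = 3.283e+05 d.
q = Δh / Σ(b_i/K_i) = 16.4 / 3.283e+05 = 4.996e-05 m/day.
In each layer the seepage velocity is v_i = q/n_i, so the layer transit time is t_i = b_i·n_i / q:
  layer 1 (medium sand): t_1 = 12.4 × 0.31 / 4.996e-05 = 76945 d
  layer 2 (weathered basalt): t_2 = 8.70 × 0.20 / 4.996e-05 = 34829 d
  layer 3 (clay): t_3 = 12.9 × 0.01 / 4.996e-05 = 2582 d
Total t = Σ t_i = 1.144e+05 days = 313.1 years.

313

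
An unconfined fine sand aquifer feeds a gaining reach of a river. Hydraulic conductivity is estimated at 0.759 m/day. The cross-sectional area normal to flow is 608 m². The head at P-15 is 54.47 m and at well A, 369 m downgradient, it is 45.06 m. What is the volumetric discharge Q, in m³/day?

11.8

Hydraulic gradient i = (54.47 − 45.06) / 369 = 9.41 / 369 = 0.02550.
Darcy's law: Q = K · A · i = 0.7590 × 608.0 × 0.02550 = 11.77 m³/day.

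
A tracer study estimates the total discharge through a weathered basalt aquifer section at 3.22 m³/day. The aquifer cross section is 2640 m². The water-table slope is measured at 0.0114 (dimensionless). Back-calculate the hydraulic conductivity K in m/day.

Hydraulic gradient i = 0.0114.
From Q = K·A·i, K = Q / (A·i) = 3.22 / (2640 × 0.01140) = 0.1070 m/day.

0.107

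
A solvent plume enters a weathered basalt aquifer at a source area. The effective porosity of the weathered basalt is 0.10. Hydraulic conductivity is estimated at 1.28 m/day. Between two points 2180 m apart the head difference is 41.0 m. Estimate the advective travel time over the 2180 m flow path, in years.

24.8

Hydraulic gradient i = Δh / L = 41.0 / 2180 = 0.01881.
Darcy flux q = K · i = 1.280 × 0.01881 = 0.02407 m/day.
Seepage velocity v = q / n_e = 0.02407 / 0.10 = 0.2407 m/day.
Travel time t = L / v = 2180 / 0.2407 = 9056 days = 24.79 years.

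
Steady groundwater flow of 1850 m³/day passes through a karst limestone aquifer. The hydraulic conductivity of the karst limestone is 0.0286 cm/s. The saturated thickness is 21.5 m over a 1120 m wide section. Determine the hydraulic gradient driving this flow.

Convert K: 0.0286 cm/s × 864 = 24.71 m/day.
Cross-sectional area A = 1120 × 21.5 = 24080 m².
From Q = K·A·i, i = Q / (K·A) = 1850 / (24.71 × 24080) = 0.003109.

0.00311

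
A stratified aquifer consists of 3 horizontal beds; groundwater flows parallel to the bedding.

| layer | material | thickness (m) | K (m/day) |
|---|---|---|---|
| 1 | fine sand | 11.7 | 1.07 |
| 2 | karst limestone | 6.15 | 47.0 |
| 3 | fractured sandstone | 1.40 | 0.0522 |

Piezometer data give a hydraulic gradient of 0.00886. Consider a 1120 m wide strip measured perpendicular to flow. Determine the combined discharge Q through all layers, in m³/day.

2990

Flow is parallel to layering, so each bed carries its own Darcy discharge and the transmissivities add.
Σ(K_i·b_i) = 1.07×11.7 + 47.0×6.15 + 0.0522×1.40 = 301.6 m²/day.
Hydraulic gradient i = 0.00886.
Q = Σ(K_i·b_i) · W · i = 301.6 × 1120 × 0.008860 = 2993 m³/day.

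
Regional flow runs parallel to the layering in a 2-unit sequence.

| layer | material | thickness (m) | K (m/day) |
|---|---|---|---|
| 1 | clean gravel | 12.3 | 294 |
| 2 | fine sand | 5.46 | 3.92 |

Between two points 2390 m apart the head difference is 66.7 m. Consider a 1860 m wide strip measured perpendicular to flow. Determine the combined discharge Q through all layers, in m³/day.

Flow is parallel to layering, so each bed carries its own Darcy discharge and the transmissivities add.
Σ(K_i·b_i) = 294×12.3 + 3.92×5.46 = 3638 m²/day.
Hydraulic gradient i = Δh / L = 66.7 / 2390 = 0.02791.
Q = Σ(K_i·b_i) · W · i = 3638 × 1860 × 0.02791 = 1.888e+05 m³/day.

189000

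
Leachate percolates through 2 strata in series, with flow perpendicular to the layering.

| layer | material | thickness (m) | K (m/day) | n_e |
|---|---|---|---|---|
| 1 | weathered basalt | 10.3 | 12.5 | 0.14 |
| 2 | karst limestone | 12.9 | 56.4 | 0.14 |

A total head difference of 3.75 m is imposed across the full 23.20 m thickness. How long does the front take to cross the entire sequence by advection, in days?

0.912

With flow normal to the layers, continuity requires the same specific discharge q through every layer.
Σ(b_i/K_i) = 10.3/12.5 + 12.9/56.4 = 1.053 d.
q = Δh / Σ(b_i/K_i) = 3.75 / 1.053 = 3.562 m/day.
In each layer the seepage velocity is v_i = q/n_i, so the layer transit time is t_i = b_i·n_i / q:
  layer 1 (weathered basalt): t_1 = 10.3 × 0.14 / 3.562 = 0.4048 d
  layer 2 (karst limestone): t_2 = 12.9 × 0.14 / 3.562 = 0.5070 d
Total t = Σ t_i = 0.9118 days.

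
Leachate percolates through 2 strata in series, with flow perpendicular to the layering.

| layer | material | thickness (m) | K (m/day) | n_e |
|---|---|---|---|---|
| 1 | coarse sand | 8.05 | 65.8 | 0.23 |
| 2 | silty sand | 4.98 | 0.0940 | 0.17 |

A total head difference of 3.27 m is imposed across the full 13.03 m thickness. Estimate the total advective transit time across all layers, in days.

With flow normal to the layers, continuity requires the same specific discharge q through every layer.
Σ(b_i/K_i) = 8.05/65.8 + 4.98/0.0940 = 53.10 d.
q = Δh / Σ(b_i/K_i) = 3.27 / 53.10 = 0.06158 m/day.
In each layer the seepage velocity is v_i = q/n_i, so the layer transit time is t_i = b_i·n_i / q:
  layer 1 (coarse sand): t_1 = 8.05 × 0.23 / 0.06158 = 30.07 d
  layer 2 (silty sand): t_2 = 4.98 × 0.17 / 0.06158 = 13.75 d
Total t = Σ t_i = 43.81 days.

43.8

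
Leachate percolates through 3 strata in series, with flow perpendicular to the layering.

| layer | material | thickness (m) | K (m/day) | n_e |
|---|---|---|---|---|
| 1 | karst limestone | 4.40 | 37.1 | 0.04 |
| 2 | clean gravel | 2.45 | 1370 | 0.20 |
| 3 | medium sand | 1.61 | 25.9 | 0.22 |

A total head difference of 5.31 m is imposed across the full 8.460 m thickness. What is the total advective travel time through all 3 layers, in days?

0.0351

With flow normal to the layers, continuity requires the same specific discharge q through every layer.
Σ(b_i/K_i) = 4.40/37.1 + 2.45/1370 + 1.61/25.9 = 0.1825 d.
q = Δh / Σ(b_i/K_i) = 5.31 / 0.1825 = 29.09 m/day.
In each layer the seepage velocity is v_i = q/n_i, so the layer transit time is t_i = b_i·n_i / q:
  layer 1 (karst limestone): t_1 = 4.40 × 0.04 / 29.09 = 0.006051 d
  layer 2 (clean gravel): t_2 = 2.45 × 0.20 / 29.09 = 0.01685 d
  layer 3 (medium sand): t_3 = 1.61 × 0.22 / 29.09 = 0.01218 d
Total t = Σ t_i = 0.03507 days.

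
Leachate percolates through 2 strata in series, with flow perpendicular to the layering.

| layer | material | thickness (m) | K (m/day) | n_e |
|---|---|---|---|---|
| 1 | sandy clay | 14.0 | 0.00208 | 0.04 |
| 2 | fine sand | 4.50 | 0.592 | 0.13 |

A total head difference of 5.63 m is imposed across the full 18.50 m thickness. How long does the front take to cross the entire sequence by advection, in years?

With flow normal to the layers, continuity requires the same specific discharge q through every layer.
Σ(b_i/K_i) = 14.0/0.00208 + 4.50/0.592 = 6738 d.
q = Δh / Σ(b_i/K_i) = 5.63 / 6738 = 0.0008355 m/day.
In each layer the seepage velocity is v_i = q/n_i, so the layer transit time is t_i = b_i·n_i / q:
  layer 1 (sandy clay): t_1 = 14.0 × 0.04 / 0.0008355 = 670.2 d
  layer 2 (fine sand): t_2 = 4.50 × 0.13 / 0.0008355 = 700.2 d
Total t = Σ t_i = 1370 days = 3.752 years.

3.75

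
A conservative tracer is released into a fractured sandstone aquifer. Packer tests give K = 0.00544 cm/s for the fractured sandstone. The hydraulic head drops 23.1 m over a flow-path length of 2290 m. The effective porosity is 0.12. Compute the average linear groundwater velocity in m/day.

0.395

Convert K: 0.00544 cm/s × 864 = 4.700 m/day.
Hydraulic gradient i = Δh / L = 23.1 / 2290 = 0.01009.
Darcy flux q = K · i = 4.700 × 0.01009 = 0.04741 m/day.
Seepage velocity v = q / n_e = 0.04741 / 0.12 = 0.3951 m/day.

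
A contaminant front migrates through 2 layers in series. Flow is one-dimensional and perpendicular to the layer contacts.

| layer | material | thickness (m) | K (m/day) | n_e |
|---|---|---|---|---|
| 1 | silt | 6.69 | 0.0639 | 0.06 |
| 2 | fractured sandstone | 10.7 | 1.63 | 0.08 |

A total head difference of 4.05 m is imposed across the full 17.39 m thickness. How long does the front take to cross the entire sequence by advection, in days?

With flow normal to the layers, continuity requires the same specific discharge q through every layer.
Σ(b_i/K_i) = 6.69/0.0639 + 10.7/1.63 = 111.3 d.
q = Δh / Σ(b_i/K_i) = 4.05 / 111.3 = 0.03640 m/day.
In each layer the seepage velocity is v_i = q/n_i, so the layer transit time is t_i = b_i·n_i / q:
  layer 1 (silt): t_1 = 6.69 × 0.06 / 0.03640 = 11.03 d
  layer 2 (fractured sandstone): t_2 = 10.7 × 0.08 / 0.03640 = 23.52 d
Total t = Σ t_i = 34.54 days.

34.5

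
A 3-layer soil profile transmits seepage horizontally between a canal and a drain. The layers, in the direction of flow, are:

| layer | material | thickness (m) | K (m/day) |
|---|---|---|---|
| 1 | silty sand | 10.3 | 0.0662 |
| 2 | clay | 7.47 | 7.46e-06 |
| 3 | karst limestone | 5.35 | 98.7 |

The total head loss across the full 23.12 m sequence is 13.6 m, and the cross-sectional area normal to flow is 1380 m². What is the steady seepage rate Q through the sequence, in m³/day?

0.0187

Flow is perpendicular to layering, so the layers act in series and the equivalent K is the thickness-weighted harmonic mean.
Total thickness L = 10.3 + 7.47 + 5.35 = 23.12 m.
Σ(b_i/K_i) = 10.3/0.0662 + 7.47/7.46e-06 + 5.35/98.7 = 1.001e+06 d.
K_eq = L / Σ(b_i/K_i) = 23.12 / 1.001e+06 = 2.309e-05 m/day.
Q = K_eq · A · (Δh/L) = 2.309e-05 × 1380 × (13.6/23.12) = 0.01874 m³/day.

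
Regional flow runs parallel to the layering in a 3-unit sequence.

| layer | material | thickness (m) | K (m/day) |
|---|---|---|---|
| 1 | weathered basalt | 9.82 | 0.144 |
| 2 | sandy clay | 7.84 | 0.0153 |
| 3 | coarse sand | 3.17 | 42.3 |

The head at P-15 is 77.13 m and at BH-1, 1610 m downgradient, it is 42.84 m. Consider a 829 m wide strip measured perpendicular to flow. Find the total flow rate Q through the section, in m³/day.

2390

Flow is parallel to layering, so each bed carries its own Darcy discharge and the transmissivities add.
Σ(K_i·b_i) = 0.144×9.82 + 0.0153×7.84 + 42.3×3.17 = 135.6 m²/day.
Hydraulic gradient i = (77.13 − 42.84) / 1610 = 34.29 / 1610 = 0.02130.
Q = Σ(K_i·b_i) · W · i = 135.6 × 829 × 0.02130 = 2395 m³/day.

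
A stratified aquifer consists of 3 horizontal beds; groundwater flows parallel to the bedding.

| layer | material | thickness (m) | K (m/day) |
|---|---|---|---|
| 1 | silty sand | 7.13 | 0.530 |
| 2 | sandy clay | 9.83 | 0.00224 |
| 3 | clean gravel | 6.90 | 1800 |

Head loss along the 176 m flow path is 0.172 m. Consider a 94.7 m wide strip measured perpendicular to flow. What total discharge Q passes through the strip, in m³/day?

Flow is parallel to layering, so each bed carries its own Darcy discharge and the transmissivities add.
Σ(K_i·b_i) = 0.530×7.13 + 0.00224×9.83 + 1800×6.90 = 12424 m²/day.
Hydraulic gradient i = Δh / L = 0.172 / 176 = 0.0009773.
Q = Σ(K_i·b_i) · W · i = 12424 × 94.7 × 0.0009773 = 1150 m³/day.

1150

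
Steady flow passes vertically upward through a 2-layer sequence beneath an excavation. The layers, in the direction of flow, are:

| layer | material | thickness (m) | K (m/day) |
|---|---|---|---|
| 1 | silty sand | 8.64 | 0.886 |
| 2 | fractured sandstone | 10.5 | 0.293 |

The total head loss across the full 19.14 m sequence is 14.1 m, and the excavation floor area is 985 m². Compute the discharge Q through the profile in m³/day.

305

Flow is perpendicular to layering, so the layers act in series and the equivalent K is the thickness-weighted harmonic mean.
Total thickness L = 8.64 + 10.5 = 19.14 m.
Σ(b_i/K_i) = 8.64/0.886 + 10.5/0.293 = 45.59 d.
K_eq = L / Σ(b_i/K_i) = 19.14 / 45.59 = 0.4198 m/day.
Q = K_eq · A · (Δh/L) = 0.4198 × 985 × (14.1/19.14) = 304.7 m³/day.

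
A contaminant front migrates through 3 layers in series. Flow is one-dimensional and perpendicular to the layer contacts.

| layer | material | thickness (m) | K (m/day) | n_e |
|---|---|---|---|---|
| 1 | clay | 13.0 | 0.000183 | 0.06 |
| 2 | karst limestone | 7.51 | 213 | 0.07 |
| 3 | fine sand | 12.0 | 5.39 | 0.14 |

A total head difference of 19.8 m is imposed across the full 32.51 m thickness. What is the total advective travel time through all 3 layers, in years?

29.3

With flow normal to the layers, continuity requires the same specific discharge q through every layer.
Σ(b_i/K_i) = 13.0/0.000183 + 7.51/213 + 12.0/5.39 = 71041 d.
q = Δh / Σ(b_i/K_i) = 19.8 / 71041 = 0.0002787 m/day.
In each layer the seepage velocity is v_i = q/n_i, so the layer transit time is t_i = b_i·n_i / q:
  layer 1 (clay): t_1 = 13.0 × 0.06 / 0.0002787 = 2799 d
  layer 2 (karst limestone): t_2 = 7.51 × 0.07 / 0.0002787 = 1886 d
  layer 3 (fine sand): t_3 = 12.0 × 0.14 / 0.0002787 = 6028 d
Total t = Σ t_i = 10712 days = 29.33 years.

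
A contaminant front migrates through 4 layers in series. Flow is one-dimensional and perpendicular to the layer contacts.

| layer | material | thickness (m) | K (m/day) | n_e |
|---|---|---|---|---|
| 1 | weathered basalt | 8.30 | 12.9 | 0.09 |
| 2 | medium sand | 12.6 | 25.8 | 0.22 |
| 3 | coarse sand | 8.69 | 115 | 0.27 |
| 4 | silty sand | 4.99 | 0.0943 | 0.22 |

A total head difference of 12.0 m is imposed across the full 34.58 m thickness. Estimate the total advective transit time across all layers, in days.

31.4

With flow normal to the layers, continuity requires the same specific discharge q through every layer.
Σ(b_i/K_i) = 8.30/12.9 + 12.6/25.8 + 8.69/115 + 4.99/0.0943 = 54.12 d.
q = Δh / Σ(b_i/K_i) = 12.0 / 54.12 = 0.2217 m/day.
In each layer the seepage velocity is v_i = q/n_i, so the layer transit time is t_i = b_i·n_i / q:
  layer 1 (weathered basalt): t_1 = 8.30 × 0.09 / 0.2217 = 3.369 d
  layer 2 (medium sand): t_2 = 12.6 × 0.22 / 0.2217 = 12.50 d
  layer 3 (coarse sand): t_3 = 8.69 × 0.27 / 0.2217 = 10.58 d
  layer 4 (silty sand): t_4 = 4.99 × 0.22 / 0.2217 = 4.951 d
Total t = Σ t_i = 31.41 days.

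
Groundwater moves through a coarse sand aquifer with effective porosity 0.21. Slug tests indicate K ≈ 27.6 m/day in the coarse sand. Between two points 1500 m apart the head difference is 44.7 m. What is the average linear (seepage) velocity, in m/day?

3.92

Hydraulic gradient i = Δh / L = 44.7 / 1500 = 0.02980.
Darcy flux q = K · i = 27.60 × 0.02980 = 0.8225 m/day.
Seepage velocity v = q / n_e = 0.8225 / 0.21 = 3.917 m/day.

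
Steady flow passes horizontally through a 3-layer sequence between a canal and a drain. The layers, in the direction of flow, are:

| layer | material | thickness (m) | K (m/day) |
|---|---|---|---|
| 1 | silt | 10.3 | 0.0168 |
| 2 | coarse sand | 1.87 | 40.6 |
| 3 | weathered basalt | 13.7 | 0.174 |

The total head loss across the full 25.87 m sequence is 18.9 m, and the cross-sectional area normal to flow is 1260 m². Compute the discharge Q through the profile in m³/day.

34.4

Flow is perpendicular to layering, so the layers act in series and the equivalent K is the thickness-weighted harmonic mean.
Total thickness L = 10.3 + 1.87 + 13.7 = 25.87 m.
Σ(b_i/K_i) = 10.3/0.0168 + 1.87/40.6 + 13.7/0.174 = 691.9 d.
K_eq = L / Σ(b_i/K_i) = 25.87 / 691.9 = 0.03739 m/day.
Q = K_eq · A · (Δh/L) = 0.03739 × 1260 × (18.9/25.87) = 34.42 m³/day.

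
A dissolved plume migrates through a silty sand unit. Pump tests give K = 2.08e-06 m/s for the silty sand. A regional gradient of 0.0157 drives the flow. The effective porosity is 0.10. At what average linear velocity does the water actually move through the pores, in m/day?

0.0282

Convert K: 2.08e-06 m/s × 86400 = 0.1797 m/day.
Hydraulic gradient i = 0.0157.
Darcy flux q = K · i = 0.1797 × 0.01570 = 0.002821 m/day.
Seepage velocity v = q / n_e = 0.002821 / 0.10 = 0.02821 m/day.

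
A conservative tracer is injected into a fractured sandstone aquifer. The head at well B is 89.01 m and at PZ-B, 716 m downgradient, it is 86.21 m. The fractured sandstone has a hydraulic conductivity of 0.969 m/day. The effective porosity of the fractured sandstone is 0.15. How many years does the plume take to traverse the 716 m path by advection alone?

77.6

Hydraulic gradient i = (89.01 − 86.21) / 716 = 2.8 / 716 = 0.003911.
Darcy flux q = K · i = 0.9690 × 0.003911 = 0.003789 m/day.
Seepage velocity v = q / n_e = 0.003789 / 0.15 = 0.02526 m/day.
Travel time t = L / v = 716 / 0.02526 = 28342 days = 77.60 years.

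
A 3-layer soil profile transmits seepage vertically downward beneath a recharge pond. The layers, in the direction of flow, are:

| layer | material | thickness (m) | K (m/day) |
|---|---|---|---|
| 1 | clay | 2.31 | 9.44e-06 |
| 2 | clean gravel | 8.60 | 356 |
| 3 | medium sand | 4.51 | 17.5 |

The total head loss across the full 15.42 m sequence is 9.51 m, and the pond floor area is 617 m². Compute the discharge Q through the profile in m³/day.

Flow is perpendicular to layering, so the layers act in series and the equivalent K is the thickness-weighted harmonic mean.
Total thickness L = 2.31 + 8.60 + 4.51 = 15.42 m.
Σ(b_i/K_i) = 2.31/9.44e-06 + 8.60/356 + 4.51/17.5 = 2.447e+05 d.
K_eq = L / Σ(b_i/K_i) = 15.42 / 2.447e+05 = 6.301e-05 m/day.
Q = K_eq · A · (Δh/L) = 6.301e-05 × 617 × (9.51/15.42) = 0.02398 m³/day.

0.0240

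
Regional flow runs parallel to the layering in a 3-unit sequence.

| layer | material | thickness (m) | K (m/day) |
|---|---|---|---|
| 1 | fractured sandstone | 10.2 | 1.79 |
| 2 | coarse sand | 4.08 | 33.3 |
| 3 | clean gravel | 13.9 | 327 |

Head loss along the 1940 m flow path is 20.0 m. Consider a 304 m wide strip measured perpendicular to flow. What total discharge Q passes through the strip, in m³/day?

Flow is parallel to layering, so each bed carries its own Darcy discharge and the transmissivities add.
Σ(K_i·b_i) = 1.79×10.2 + 33.3×4.08 + 327×13.9 = 4699 m²/day.
Hydraulic gradient i = Δh / L = 20.0 / 1940 = 0.01031.
Q = Σ(K_i·b_i) · W · i = 4699 × 304 × 0.01031 = 14728 m³/day.

14700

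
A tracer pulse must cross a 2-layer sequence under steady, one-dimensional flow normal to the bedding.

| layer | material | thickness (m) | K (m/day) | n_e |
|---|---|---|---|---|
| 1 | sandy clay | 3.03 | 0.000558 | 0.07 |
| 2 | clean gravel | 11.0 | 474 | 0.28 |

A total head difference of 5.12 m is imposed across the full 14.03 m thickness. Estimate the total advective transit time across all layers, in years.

9.56

With flow normal to the layers, continuity requires the same specific discharge q through every layer.
Σ(b_i/K_i) = 3.03/0.000558 + 11.0/474 = 5430 d.
q = Δh / Σ(b_i/K_i) = 5.12 / 5430 = 0.0009429 m/day.
In each layer the seepage velocity is v_i = q/n_i, so the layer transit time is t_i = b_i·n_i / q:
  layer 1 (sandy clay): t_1 = 3.03 × 0.07 / 0.0009429 = 224.9 d
  layer 2 (clean gravel): t_2 = 11.0 × 0.28 / 0.0009429 = 3267 d
Total t = Σ t_i = 3492 days = 9.559 years.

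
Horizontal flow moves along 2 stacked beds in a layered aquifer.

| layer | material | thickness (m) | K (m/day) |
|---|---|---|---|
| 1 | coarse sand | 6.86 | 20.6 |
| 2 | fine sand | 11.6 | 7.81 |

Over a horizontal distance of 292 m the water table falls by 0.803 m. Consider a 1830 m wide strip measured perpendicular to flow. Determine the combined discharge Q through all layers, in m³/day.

Flow is parallel to layering, so each bed carries its own Darcy discharge and the transmissivities add.
Σ(K_i·b_i) = 20.6×6.86 + 7.81×11.6 = 231.9 m²/day.
Hydraulic gradient i = Δh / L = 0.803 / 292 = 0.002750.
Q = Σ(K_i·b_i) · W · i = 231.9 × 1830 × 0.002750 = 1167 m³/day.

1170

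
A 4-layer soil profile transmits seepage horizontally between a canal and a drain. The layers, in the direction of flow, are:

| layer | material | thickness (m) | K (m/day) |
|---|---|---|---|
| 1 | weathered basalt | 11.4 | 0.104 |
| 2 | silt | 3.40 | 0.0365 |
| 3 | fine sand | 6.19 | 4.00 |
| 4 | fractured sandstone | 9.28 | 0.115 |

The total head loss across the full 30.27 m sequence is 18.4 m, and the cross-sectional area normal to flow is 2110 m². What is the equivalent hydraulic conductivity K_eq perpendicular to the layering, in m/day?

0.106

Flow is perpendicular to layering, so the layers act in series and the equivalent K is the thickness-weighted harmonic mean.
Total thickness L = 11.4 + 3.40 + 6.19 + 9.28 = 30.27 m.
Σ(b_i/K_i) = 11.4/0.104 + 3.40/0.0365 + 6.19/4.00 + 9.28/0.115 = 285.0 d.
K_eq = L / Σ(b_i/K_i) = 30.27 / 285.0 = 0.1062 m/day.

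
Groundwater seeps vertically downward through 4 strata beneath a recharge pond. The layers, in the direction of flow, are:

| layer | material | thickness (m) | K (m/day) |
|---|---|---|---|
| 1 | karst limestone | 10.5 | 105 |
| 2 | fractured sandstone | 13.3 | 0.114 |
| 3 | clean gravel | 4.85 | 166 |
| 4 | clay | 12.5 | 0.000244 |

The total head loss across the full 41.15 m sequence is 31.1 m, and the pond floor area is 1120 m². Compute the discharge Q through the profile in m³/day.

Flow is perpendicular to layering, so the layers act in series and the equivalent K is the thickness-weighted harmonic mean.
Total thickness L = 10.5 + 13.3 + 4.85 + 12.5 = 41.15 m.
Σ(b_i/K_i) = 10.5/105 + 13.3/0.114 + 4.85/166 + 12.5/0.000244 = 51346 d.
K_eq = L / Σ(b_i/K_i) = 41.15 / 51346 = 0.0008014 m/day.
Q = K_eq · A · (Δh/L) = 0.0008014 × 1120 × (31.1/41.15) = 0.6784 m³/day.

0.678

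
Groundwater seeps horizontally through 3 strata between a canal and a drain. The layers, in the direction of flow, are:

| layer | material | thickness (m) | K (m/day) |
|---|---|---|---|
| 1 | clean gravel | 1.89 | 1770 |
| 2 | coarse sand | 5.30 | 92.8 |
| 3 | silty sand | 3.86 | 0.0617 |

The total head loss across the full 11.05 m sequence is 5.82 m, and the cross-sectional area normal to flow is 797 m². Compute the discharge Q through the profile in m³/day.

74.1

Flow is perpendicular to layering, so the layers act in series and the equivalent K is the thickness-weighted harmonic mean.
Total thickness L = 1.89 + 5.30 + 3.86 = 11.05 m.
Σ(b_i/K_i) = 1.89/1770 + 5.30/92.8 + 3.86/0.0617 = 62.62 d.
K_eq = L / Σ(b_i/K_i) = 11.05 / 62.62 = 0.1765 m/day.
Q = K_eq · A · (Δh/L) = 0.1765 × 797 × (5.82/11.05) = 74.08 m³/day.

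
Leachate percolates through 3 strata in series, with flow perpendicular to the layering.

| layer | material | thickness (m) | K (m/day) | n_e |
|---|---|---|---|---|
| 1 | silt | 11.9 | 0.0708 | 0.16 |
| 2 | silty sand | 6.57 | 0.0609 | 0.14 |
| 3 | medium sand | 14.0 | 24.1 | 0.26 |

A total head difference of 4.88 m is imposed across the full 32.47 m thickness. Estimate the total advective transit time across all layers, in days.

366

With flow normal to the layers, continuity requires the same specific discharge q through every layer.
Σ(b_i/K_i) = 11.9/0.0708 + 6.57/0.0609 + 14.0/24.1 = 276.5 d.
q = Δh / Σ(b_i/K_i) = 4.88 / 276.5 = 0.01765 m/day.
In each layer the seepage velocity is v_i = q/n_i, so the layer transit time is t_i = b_i·n_i / q:
  layer 1 (silt): t_1 = 11.9 × 0.16 / 0.01765 = 107.9 d
  layer 2 (silty sand): t_2 = 6.57 × 0.14 / 0.01765 = 52.12 d
  layer 3 (medium sand): t_3 = 14.0 × 0.26 / 0.01765 = 206.3 d
Total t = Σ t_i = 366.3 days.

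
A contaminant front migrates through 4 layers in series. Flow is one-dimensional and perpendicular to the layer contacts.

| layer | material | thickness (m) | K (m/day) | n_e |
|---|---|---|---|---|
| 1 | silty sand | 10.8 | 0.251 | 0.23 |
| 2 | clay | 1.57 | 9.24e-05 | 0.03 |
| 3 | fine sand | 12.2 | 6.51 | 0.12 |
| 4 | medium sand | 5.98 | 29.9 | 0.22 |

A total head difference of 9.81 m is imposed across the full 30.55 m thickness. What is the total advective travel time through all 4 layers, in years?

With flow normal to the layers, continuity requires the same specific discharge q through every layer.
Σ(b_i/K_i) = 10.8/0.251 + 1.57/9.24e-05 + 12.2/6.51 + 5.98/29.9 = 17036 d.
q = Δh / Σ(b_i/K_i) = 9.81 / 17036 = 0.0005758 m/day.
In each layer the seepage velocity is v_i = q/n_i, so the layer transit time is t_i = b_i·n_i / q:
  layer 1 (silty sand): t_1 = 10.8 × 0.23 / 0.0005758 = 4314 d
  layer 2 (clay): t_2 = 1.57 × 0.03 / 0.0005758 = 81.80 d
  layer 3 (fine sand): t_3 = 12.2 × 0.12 / 0.0005758 = 2542 d
  layer 4 (medium sand): t_4 = 5.98 × 0.22 / 0.0005758 = 2285 d
Total t = Σ t_i = 9223 days = 25.25 years.

25.3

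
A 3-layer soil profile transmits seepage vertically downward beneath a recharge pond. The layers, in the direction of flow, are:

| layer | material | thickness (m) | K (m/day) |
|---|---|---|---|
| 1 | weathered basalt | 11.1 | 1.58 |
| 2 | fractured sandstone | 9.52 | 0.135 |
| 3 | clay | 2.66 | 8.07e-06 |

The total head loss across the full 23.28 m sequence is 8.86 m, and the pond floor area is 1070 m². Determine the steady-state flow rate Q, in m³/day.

0.0288

Flow is perpendicular to layering, so the layers act in series and the equivalent K is the thickness-weighted harmonic mean.
Total thickness L = 11.1 + 9.52 + 2.66 = 23.28 m.
Σ(b_i/K_i) = 11.1/1.58 + 9.52/0.135 + 2.66/8.07e-06 = 3.297e+05 d.
K_eq = L / Σ(b_i/K_i) = 23.28 / 3.297e+05 = 7.061e-05 m/day.
Q = K_eq · A · (Δh/L) = 7.061e-05 × 1070 × (8.86/23.28) = 0.02875 m³/day.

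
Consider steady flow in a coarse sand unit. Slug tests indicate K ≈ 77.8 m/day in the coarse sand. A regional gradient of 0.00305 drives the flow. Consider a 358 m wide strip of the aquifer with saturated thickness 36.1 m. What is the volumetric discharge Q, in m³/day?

3070

Cross-sectional area A = 358 × 36.1 = 12924 m².
Hydraulic gradient i = 0.00305.
Darcy's law: Q = K · A · i = 77.80 × 12924 × 0.003050 = 3067 m³/day.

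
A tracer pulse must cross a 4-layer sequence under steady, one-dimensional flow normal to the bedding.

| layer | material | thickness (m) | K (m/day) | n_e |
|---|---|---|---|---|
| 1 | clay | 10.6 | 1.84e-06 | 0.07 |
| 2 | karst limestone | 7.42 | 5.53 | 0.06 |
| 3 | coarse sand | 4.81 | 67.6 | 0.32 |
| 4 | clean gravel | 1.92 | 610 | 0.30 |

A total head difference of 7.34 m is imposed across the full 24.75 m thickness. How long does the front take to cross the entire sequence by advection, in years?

7100

With flow normal to the layers, continuity requires the same specific discharge q through every layer.
Σ(b_i/K_i) = 10.6/1.84e-06 + 7.42/5.53 + 4.81/67.6 + 1.92/610 = 5.761e+06 d.
q = Δh / Σ(b_i/K_i) = 7.34 / 5.761e+06 = 1.274e-06 m/day.
In each layer the seepage velocity is v_i = q/n_i, so the layer transit time is t_i = b_i·n_i / q:
  layer 1 (clay): t_1 = 10.6 × 0.07 / 1.274e-06 = 5.824e+05 d
  layer 2 (karst limestone): t_2 = 7.42 × 0.06 / 1.274e-06 = 3.494e+05 d
  layer 3 (coarse sand): t_3 = 4.81 × 0.32 / 1.274e-06 = 1.208e+06 d
  layer 4 (clean gravel): t_4 = 1.92 × 0.30 / 1.274e-06 = 4.521e+05 d
Total t = Σ t_i = 2.592e+06 days = 7096 years.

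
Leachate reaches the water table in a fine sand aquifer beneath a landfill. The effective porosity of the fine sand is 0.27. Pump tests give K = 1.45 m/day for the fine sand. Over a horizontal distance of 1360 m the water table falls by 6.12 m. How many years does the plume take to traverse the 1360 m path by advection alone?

Hydraulic gradient i = Δh / L = 6.12 / 1360 = 0.004500.
Darcy flux q = K · i = 1.450 × 0.004500 = 0.006525 m/day.
Seepage velocity v = q / n_e = 0.006525 / 0.27 = 0.02417 m/day.
Travel time t = L / v = 1360 / 0.02417 = 56276 days = 154.1 years.

154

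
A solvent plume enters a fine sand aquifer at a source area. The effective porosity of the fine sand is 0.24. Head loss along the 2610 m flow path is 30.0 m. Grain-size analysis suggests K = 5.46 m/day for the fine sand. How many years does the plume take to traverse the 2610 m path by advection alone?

27.3

Hydraulic gradient i = Δh / L = 30.0 / 2610 = 0.01149.
Darcy flux q = K · i = 5.460 × 0.01149 = 0.06276 m/day.
Seepage velocity v = q / n_e = 0.06276 / 0.24 = 0.2615 m/day.
Travel time t = L / v = 2610 / 0.2615 = 9981 days = 27.33 years.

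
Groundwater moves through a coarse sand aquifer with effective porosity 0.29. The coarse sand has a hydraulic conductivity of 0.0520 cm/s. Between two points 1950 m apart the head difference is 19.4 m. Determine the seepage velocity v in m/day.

1.54

Convert K: 0.0520 cm/s × 864 = 44.93 m/day.
Hydraulic gradient i = Δh / L = 19.4 / 1950 = 0.009949.
Darcy flux q = K · i = 44.93 × 0.009949 = 0.4470 m/day.
Seepage velocity v = q / n_e = 0.4470 / 0.29 = 1.541 m/day.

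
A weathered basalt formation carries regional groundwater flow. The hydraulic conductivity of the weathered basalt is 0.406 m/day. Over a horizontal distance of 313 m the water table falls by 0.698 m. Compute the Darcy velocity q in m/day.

Hydraulic gradient i = Δh / L = 0.698 / 313 = 0.002230.
Specific discharge q = K · i = 0.4060 × 0.002230 = 0.0009054 m/day.

0.000905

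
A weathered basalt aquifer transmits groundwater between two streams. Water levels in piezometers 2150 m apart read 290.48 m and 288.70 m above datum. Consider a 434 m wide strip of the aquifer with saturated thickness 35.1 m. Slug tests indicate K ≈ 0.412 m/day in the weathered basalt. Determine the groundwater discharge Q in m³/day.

Cross-sectional area A = 434 × 35.1 = 15233 m².
Hydraulic gradient i = (290.48 − 288.70) / 2150 = 1.78 / 2150 = 0.0008279.
Darcy's law: Q = K · A · i = 0.4120 × 15233 × 0.0008279 = 5.196 m³/day.

5.20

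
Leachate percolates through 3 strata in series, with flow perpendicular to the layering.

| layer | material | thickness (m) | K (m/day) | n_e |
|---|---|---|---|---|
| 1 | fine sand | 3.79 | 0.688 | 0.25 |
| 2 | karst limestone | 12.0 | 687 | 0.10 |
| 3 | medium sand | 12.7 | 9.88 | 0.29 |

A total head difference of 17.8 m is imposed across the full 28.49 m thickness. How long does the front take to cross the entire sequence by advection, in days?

With flow normal to the layers, continuity requires the same specific discharge q through every layer.
Σ(b_i/K_i) = 3.79/0.688 + 12.0/687 + 12.7/9.88 = 6.812 d.
q = Δh / Σ(b_i/K_i) = 17.8 / 6.812 = 2.613 m/day.
In each layer the seepage velocity is v_i = q/n_i, so the layer transit time is t_i = b_i·n_i / q:
  layer 1 (fine sand): t_1 = 3.79 × 0.25 / 2.613 = 0.3626 d
  layer 2 (karst limestone): t_2 = 12.0 × 0.10 / 2.613 = 0.4592 d
  layer 3 (medium sand): t_3 = 12.7 × 0.29 / 2.613 = 1.409 d
Total t = Σ t_i = 2.231 days.

2.23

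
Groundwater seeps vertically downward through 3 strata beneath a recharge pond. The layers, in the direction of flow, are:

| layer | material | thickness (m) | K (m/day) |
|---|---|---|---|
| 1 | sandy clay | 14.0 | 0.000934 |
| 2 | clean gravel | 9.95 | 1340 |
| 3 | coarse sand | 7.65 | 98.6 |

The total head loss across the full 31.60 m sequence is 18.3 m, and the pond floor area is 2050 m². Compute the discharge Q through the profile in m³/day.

Flow is perpendicular to layering, so the layers act in series and the equivalent K is the thickness-weighted harmonic mean.
Total thickness L = 14.0 + 9.95 + 7.65 = 31.60 m.
Σ(b_i/K_i) = 14.0/0.000934 + 9.95/1340 + 7.65/98.6 = 14989 d.
K_eq = L / Σ(b_i/K_i) = 31.60 / 14989 = 0.002108 m/day.
Q = K_eq · A · (Δh/L) = 0.002108 × 2050 × (18.3/31.60) = 2.503 m³/day.

2.50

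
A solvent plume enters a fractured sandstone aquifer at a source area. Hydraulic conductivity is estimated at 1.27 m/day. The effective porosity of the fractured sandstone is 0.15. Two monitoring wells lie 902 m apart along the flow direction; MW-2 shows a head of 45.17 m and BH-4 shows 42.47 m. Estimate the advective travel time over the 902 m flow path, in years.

Hydraulic gradient i = (45.17 − 42.47) / 902 = 2.7 / 902 = 0.002993.
Darcy flux q = K · i = 1.270 × 0.002993 = 0.003802 m/day.
Seepage velocity v = q / n_e = 0.003802 / 0.15 = 0.02534 m/day.
Travel time t = L / v = 902 / 0.02534 = 35591 days = 97.44 years.

97.4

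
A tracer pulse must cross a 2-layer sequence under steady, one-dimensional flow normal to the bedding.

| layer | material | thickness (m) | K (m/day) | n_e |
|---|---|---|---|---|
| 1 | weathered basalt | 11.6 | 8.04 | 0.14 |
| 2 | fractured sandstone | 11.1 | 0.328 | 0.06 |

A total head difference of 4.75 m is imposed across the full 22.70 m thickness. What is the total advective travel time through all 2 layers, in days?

17.0

With flow normal to the layers, continuity requires the same specific discharge q through every layer.
Σ(b_i/K_i) = 11.6/8.04 + 11.1/0.328 = 35.28 d.
q = Δh / Σ(b_i/K_i) = 4.75 / 35.28 = 0.1346 m/day.
In each layer the seepage velocity is v_i = q/n_i, so the layer transit time is t_i = b_i·n_i / q:
  layer 1 (weathered basalt): t_1 = 11.6 × 0.14 / 0.1346 = 12.06 d
  layer 2 (fractured sandstone): t_2 = 11.1 × 0.06 / 0.1346 = 4.947 d
Total t = Σ t_i = 17.01 days.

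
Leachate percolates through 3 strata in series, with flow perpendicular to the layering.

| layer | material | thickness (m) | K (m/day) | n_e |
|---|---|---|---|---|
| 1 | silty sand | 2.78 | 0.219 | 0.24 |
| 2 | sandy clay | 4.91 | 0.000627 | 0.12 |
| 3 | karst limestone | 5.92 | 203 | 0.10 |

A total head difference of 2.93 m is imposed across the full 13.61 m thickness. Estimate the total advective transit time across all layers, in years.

With flow normal to the layers, continuity requires the same specific discharge q through every layer.
Σ(b_i/K_i) = 2.78/0.219 + 4.91/0.000627 + 5.92/203 = 7844 d.
q = Δh / Σ(b_i/K_i) = 2.93 / 7844 = 0.0003735 m/day.
In each layer the seepage velocity is v_i = q/n_i, so the layer transit time is t_i = b_i·n_i / q:
  layer 1 (silty sand): t_1 = 2.78 × 0.24 / 0.0003735 = 1786 d
  layer 2 (sandy clay): t_2 = 4.91 × 0.12 / 0.0003735 = 1577 d
  layer 3 (karst limestone): t_3 = 5.92 × 0.10 / 0.0003735 = 1585 d
Total t = Σ t_i = 4948 days = 13.55 years.

13.5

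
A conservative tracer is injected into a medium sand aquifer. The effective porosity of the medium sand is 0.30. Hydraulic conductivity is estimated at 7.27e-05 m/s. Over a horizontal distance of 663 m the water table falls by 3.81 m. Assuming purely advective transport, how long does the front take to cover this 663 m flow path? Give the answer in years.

Convert K: 7.27e-05 m/s × 86400 = 6.281 m/day.
Hydraulic gradient i = Δh / L = 3.81 / 663 = 0.005747.
Darcy flux q = K · i = 6.281 × 0.005747 = 0.03610 m/day.
Seepage velocity v = q / n_e = 0.03610 / 0.30 = 0.1203 m/day.
Travel time t = L / v = 663 / 0.1203 = 5510 days = 15.09 years.

15.1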